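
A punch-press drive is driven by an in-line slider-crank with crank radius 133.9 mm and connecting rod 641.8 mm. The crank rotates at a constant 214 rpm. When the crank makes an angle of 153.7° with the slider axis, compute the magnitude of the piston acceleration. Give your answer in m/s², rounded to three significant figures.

ω = 2π·214/60 = 22.41 rad/s
x(θ) = r cosθ + √(L² − r² sin²θ); with ω constant, a = ω²·d²x/dθ².
d²x/dθ² = −r cosθ − r²(cos2θ)/√u − r⁴ sin²2θ/(4u^{3/2}),  u = L² − r² sin²θ = 0.408388 m².
Substituting r = 0.1339 m, L = 0.6418 m, θ = 153.7°: d²x/dθ² = +0.1028 m.
a = ω²·d²x/dθ² = (22.41)²·(+0.1028) = +51.629 m/s²;  |a| = 51.629 m/s².

51.6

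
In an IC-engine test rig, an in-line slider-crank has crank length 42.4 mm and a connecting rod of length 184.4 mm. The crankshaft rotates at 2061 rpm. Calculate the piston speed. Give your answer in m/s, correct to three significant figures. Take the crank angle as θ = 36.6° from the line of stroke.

6.47

ω = 2π·2061/60 = 215.8 rad/s
For an in-line slider-crank, x = r cosθ + √(L² − r² sin²θ), so v = −rω sinθ·[1 + r cosθ/√(L² − r² sin²θ)].
With r = 0.0424 m, L = 0.1844 m, θ = 36.6°: √(L² − r² sin²θ) = 0.18266 m.
v = −0.0424·215.8·0.59622·[1 + 0.0424·0.80282/0.18266] = -6.4729 m/s.
|v| = 6.4729 m/s.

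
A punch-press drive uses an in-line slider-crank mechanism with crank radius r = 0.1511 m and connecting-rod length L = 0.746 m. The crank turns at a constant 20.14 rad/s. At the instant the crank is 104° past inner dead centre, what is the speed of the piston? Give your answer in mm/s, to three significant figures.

2810

ω = 20.14 rad/s
For an in-line slider-crank, x = r cosθ + √(L² − r² sin²θ), so v = −rω sinθ·[1 + r cosθ/√(L² − r² sin²θ)].
With r = 0.1511 m, L = 0.746 m, θ = 104°: √(L² − r² sin²θ) = 0.73145 m.
v = −0.1511·20.14·0.97030·[1 + 0.1511·-0.24192/0.73145] = -2.8052 m/s.
|v| = 2.8052 m/s = 2805.2 mm/s.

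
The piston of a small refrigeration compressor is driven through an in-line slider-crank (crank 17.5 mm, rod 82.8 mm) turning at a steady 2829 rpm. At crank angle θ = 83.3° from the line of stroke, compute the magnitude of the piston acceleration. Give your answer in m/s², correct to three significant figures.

144

ω = 2π·2829/60 = 296.3 rad/s
x(θ) = r cosθ + √(L² − r² sin²θ); with ω constant, a = ω²·d²x/dθ².
d²x/dθ² = −r cosθ − r²(cos2θ)/√u − r⁴ sin²2θ/(4u^{3/2}),  u = L² − r² sin²θ = 0.00655376 m².
Substituting r = 0.0175 m, L = 0.0828 m, θ = 83.3°: d²x/dθ² = +0.0016359 m.
a = ω²·d²x/dθ² = (296.3)²·(+0.0016359) = +143.57 m/s²;  |a| = 143.57 m/s².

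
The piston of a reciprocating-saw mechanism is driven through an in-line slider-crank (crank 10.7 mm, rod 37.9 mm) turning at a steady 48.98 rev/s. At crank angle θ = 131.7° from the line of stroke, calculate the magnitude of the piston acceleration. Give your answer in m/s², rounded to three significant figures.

702

ω = 2π·49 = 307.8 rad/s
x(θ) = r cosθ + √(L² − r² sin²θ); with ω constant, a = ω²·d²x/dθ².
d²x/dθ² = −r cosθ − r²(cos2θ)/√u − r⁴ sin²2θ/(4u^{3/2}),  u = L² − r² sin²θ = 0.00137259 m².
Substituting r = 0.0107 m, L = 0.0379 m, θ = 131.7°: d²x/dθ² = +0.0074096 m.
a = ω²·d²x/dθ² = (307.8)²·(+0.0074096) = +701.76 m/s²;  |a| = 701.76 m/s².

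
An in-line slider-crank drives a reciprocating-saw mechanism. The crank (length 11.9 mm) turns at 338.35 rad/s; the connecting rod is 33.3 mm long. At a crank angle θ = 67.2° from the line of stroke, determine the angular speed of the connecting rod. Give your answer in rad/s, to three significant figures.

ω = 338.4 rad/s
The rod makes angle φ with the slider axis where L sinφ = r sinθ; differentiating, L cosφ·φ̇ = r ω cosθ.
L cosφ = √(L² − r² sin²θ) = 0.031441 m.
|ω_rod| = r ω |cosθ| / √(L² − r² sin²θ) = 0.0119·338.4·0.38752/0.031441 = 49.625 rad/s.

49.6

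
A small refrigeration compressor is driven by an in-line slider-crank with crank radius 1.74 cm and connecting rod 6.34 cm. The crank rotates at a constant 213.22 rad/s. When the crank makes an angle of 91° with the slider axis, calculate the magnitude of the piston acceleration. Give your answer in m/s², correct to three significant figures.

ω = 213.2 rad/s
x(θ) = r cosθ + √(L² − r² sin²θ); with ω constant, a = ω²·d²x/dθ².
d²x/dθ² = −r cosθ − r²(cos2θ)/√u − r⁴ sin²2θ/(4u^{3/2}),  u = L² − r² sin²θ = 0.00371689 m².
Substituting r = 0.0174 m, L = 0.0634 m, θ = 91°: d²x/dθ² = +0.0052665 m.
a = ω²·d²x/dθ² = (213.2)²·(+0.0052665) = +239.43 m/s²;  |a| = 239.43 m/s².

239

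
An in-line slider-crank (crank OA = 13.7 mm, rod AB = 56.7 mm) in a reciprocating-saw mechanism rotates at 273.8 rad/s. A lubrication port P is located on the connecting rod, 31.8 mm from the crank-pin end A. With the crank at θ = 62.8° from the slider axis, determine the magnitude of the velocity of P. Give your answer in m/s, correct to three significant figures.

ω = 273.8 rad/s.  Crank-pin speed |V_A| = rω = 3.7511 m/s, perpendicular to OA.
Rod angle: sinφ = −(r/L) sinθ ⇒ φ = -12.410°; ω_rod = −rω cosθ/√(L²−r²sin²θ) = -30.963 rad/s.
V_P = V_A + ω_rod × AP, with AP = 0.0318 m along the rod.
Components: V_Px = −rω sinθ − a·ω_rod·sinφ = -3.5479 m/s;  V_Py = rω cosθ + a·ω_rod·cosφ = +0.75297 m/s.
|V_P| = √(V_Px² + V_Py²) = 3.6269 m/s.

3.63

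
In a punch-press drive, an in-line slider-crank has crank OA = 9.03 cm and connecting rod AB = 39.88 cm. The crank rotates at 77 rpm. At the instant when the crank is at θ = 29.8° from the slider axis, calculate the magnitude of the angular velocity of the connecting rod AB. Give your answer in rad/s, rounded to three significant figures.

ω = 8.063 rad/s (converted from 77 rpm).
The rod makes angle φ with the slider axis where L sinφ = r sinθ; differentiating, L cosφ·φ̇ = r ω cosθ.
L cosφ = √(L² − r² sin²θ) = 0.39627 m.
|ω_rod| = r ω |cosθ| / √(L² − r² sin²θ) = 0.0903·8.063·0.86777/0.39627 = 1.5945 rad/s.

1.59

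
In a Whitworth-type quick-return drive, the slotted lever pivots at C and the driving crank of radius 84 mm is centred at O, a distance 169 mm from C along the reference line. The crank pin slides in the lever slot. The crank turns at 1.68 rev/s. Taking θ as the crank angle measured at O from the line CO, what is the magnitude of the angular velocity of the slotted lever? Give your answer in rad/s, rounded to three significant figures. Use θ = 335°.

ω = 10.56 rad/s (from 1.68 rev/s).
Crank pin A relative to C: A = (d + r cosθ, r sinθ); lever angle φ = atan2(r sinθ, d + r cosθ).
Differentiating tanφ: φ̇ = rω(d cosθ + r)/(d² + r² + 2dr cosθ).
d² + r² + 2dr cosθ = |CA|² = 0.0613489 m²;  d cosθ + r = +0.23717 m.
|ω_lever| = |0.084·10.56·+0.23717| / 0.0613489 = 3.4278 rad/s.

3.43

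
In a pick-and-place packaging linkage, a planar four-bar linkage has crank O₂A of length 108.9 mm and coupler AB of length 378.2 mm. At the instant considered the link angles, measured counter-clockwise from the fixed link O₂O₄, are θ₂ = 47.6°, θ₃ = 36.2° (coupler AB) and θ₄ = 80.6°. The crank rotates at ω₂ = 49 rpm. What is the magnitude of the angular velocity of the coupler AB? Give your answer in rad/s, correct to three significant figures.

1.15

ω₂ = 5.131 rad/s (from 49 rpm).
Differentiating the loop-closure r₂e^{iθ₂}+r₃e^{iθ₃}=r₁+r₄e^{iθ₄} gives r₂ω₂e^{iθ₂}+r₃ω₃e^{iθ₃}=r₄ω₄e^{iθ₄}.
Eliminating the other unknown: ω₃ = r₂ω₂ sin(θ₄−θ₂) / [r₃ sin(θ₃−θ₄)].
Numerator sine = +0.54464; denominator sine = -0.69966.
Result = 0.1089·5.131·(+0.54464) / (0.3782·(-0.69966)) = -1.1501 rad/s; magnitude 1.1501 rad/s.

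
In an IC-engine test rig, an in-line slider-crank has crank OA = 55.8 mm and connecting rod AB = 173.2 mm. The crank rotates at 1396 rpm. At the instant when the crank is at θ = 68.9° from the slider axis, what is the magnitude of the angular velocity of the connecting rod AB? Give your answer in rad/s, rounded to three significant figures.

ω = 146.2 rad/s (converted from 1396 rpm).
The rod makes angle φ with the slider axis where L sinφ = r sinθ; differentiating, L cosφ·φ̇ = r ω cosθ.
L cosφ = √(L² − r² sin²θ) = 0.16519 m.
|ω_rod| = r ω |cosθ| / √(L² − r² sin²θ) = 0.0558·146.2·0.36000/0.16519 = 17.777 rad/s.

17.8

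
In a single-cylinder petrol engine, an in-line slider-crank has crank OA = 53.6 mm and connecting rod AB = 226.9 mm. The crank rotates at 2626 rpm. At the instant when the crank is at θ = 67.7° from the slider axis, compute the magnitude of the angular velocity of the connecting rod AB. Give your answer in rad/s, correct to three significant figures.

ω = 275 rad/s (converted from 2626 rpm).
The rod makes angle φ with the slider axis where L sinφ = r sinθ; differentiating, L cosφ·φ̇ = r ω cosθ.
L cosφ = √(L² − r² sin²θ) = 0.22141 m.
|ω_rod| = r ω |cosθ| / √(L² − r² sin²θ) = 0.0536·275·0.37946/0.22141 = 25.261 rad/s.

25.3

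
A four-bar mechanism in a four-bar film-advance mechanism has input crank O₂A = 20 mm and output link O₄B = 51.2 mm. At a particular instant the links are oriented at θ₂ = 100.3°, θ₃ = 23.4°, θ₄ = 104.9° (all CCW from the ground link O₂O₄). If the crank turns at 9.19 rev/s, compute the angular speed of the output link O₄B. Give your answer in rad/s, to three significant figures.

22.2

ω₂ = 57.74 rad/s (from 9.19 rev/s).
Differentiating the loop-closure r₂e^{iθ₂}+r₃e^{iθ₃}=r₁+r₄e^{iθ₄} gives r₂ω₂e^{iθ₂}+r₃ω₃e^{iθ₃}=r₄ω₄e^{iθ₄}.
Eliminating the other unknown: ω₄ = r₂ω₂ sin(θ₂−θ₃) / [r₄ sin(θ₄−θ₃)].
Numerator sine = +0.97398; denominator sine = +0.98902.
Result = 0.02·57.74·(+0.97398) / (0.0512·(+0.98902)) = +22.213 rad/s; magnitude 22.213 rad/s.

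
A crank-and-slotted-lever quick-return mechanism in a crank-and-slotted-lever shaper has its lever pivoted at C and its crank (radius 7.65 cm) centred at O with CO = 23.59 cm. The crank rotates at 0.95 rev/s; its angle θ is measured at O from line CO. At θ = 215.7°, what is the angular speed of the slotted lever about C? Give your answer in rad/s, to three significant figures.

ω = 5.969 rad/s (from 0.95 rev/s).
Crank pin A relative to C: A = (d + r cosθ, r sinθ); lever angle φ = atan2(r sinθ, d + r cosθ).
Differentiating tanφ: φ̇ = rω(d cosθ + r)/(d² + r² + 2dr cosθ).
d² + r² + 2dr cosθ = |CA|² = 0.0321908 m²;  d cosθ + r = -0.11507 m.
|ω_lever| = |0.0765·5.969·-0.11507| / 0.0321908 = 1.6323 rad/s.

1.63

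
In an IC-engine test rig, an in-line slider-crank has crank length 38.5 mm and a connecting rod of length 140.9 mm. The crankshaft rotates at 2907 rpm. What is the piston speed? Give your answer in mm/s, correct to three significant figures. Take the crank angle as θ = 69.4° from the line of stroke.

ω = 2π·2907/60 = 304.4 rad/s
For an in-line slider-crank, x = r cosθ + √(L² − r² sin²θ), so v = −rω sinθ·[1 + r cosθ/√(L² − r² sin²θ)].
With r = 0.0385 m, L = 0.1409 m, θ = 69.4°: √(L² − r² sin²θ) = 0.13621 m.
v = −0.0385·304.4·0.93606·[1 + 0.0385·0.35184/0.13621] = -12.062 m/s.
|v| = 12.062 m/s = 12062 mm/s.

12100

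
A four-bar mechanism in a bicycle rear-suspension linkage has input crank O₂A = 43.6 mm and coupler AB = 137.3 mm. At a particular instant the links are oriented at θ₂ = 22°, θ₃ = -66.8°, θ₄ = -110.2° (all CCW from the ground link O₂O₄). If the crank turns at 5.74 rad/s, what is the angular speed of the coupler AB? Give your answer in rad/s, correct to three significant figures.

1.97

ω₂ = 5.74 rad/s
Differentiating the loop-closure r₂e^{iθ₂}+r₃e^{iθ₃}=r₁+r₄e^{iθ₄} gives r₂ω₂e^{iθ₂}+r₃ω₃e^{iθ₃}=r₄ω₄e^{iθ₄}.
Eliminating the other unknown: ω₃ = r₂ω₂ sin(θ₄−θ₂) / [r₃ sin(θ₃−θ₄)].
Numerator sine = -0.74080; denominator sine = +0.68709.
Result = 0.0436·5.74·(-0.74080) / (0.1373·(+0.68709)) = -1.9653 rad/s; magnitude 1.9653 rad/s.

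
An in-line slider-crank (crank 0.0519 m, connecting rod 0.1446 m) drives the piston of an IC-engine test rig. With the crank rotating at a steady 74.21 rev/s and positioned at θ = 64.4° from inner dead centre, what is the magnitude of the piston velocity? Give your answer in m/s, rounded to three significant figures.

25.4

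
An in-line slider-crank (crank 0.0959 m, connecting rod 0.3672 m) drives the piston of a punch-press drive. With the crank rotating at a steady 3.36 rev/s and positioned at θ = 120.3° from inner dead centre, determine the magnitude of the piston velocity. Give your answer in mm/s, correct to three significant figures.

ω = 2π·3.36 = 21.11 rad/s
For an in-line slider-crank, x = r cosθ + √(L² − r² sin²θ), so v = −rω sinθ·[1 + r cosθ/√(L² − r² sin²θ)].
With r = 0.0959 m, L = 0.3672 m, θ = 120.3°: √(L² − r² sin²θ) = 0.35774 m.
v = −0.0959·21.11·0.86340·[1 + 0.0959·-0.50453/0.35774] = -1.5116 m/s.
|v| = 1.5116 m/s = 1511.6 mm/s.

1510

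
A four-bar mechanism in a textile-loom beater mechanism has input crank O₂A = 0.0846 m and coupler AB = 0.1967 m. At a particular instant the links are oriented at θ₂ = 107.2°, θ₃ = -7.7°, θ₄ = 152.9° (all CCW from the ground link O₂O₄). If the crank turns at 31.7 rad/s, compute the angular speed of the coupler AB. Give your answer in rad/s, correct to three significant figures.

ω₂ = 31.7 rad/s
Differentiating the loop-closure r₂e^{iθ₂}+r₃e^{iθ₃}=r₁+r₄e^{iθ₄} gives r₂ω₂e^{iθ₂}+r₃ω₃e^{iθ₃}=r₄ω₄e^{iθ₄}.
Eliminating the other unknown: ω₃ = r₂ω₂ sin(θ₄−θ₂) / [r₃ sin(θ₃−θ₄)].
Numerator sine = +0.71569; denominator sine = -0.33216.
Result = 0.0846·31.7·(+0.71569) / (0.1967·(-0.33216)) = -29.377 rad/s; magnitude 29.377 rad/s.

29.4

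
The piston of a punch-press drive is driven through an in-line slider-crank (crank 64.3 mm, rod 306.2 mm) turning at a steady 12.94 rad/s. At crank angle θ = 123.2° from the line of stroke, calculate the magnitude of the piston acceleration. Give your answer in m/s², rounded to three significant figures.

6.79

ω = 12.94 rad/s
x(θ) = r cosθ + √(L² − r² sin²θ); with ω constant, a = ω²·d²x/dθ².
d²x/dθ² = −r cosθ − r²(cos2θ)/√u − r⁴ sin²2θ/(4u^{3/2}),  u = L² − r² sin²θ = 0.0908636 m².
Substituting r = 0.0643 m, L = 0.3062 m, θ = 123.2°: d²x/dθ² = +0.040568 m.
a = ω²·d²x/dθ² = (12.94)²·(+0.040568) = +6.7929 m/s²;  |a| = 6.7929 m/s².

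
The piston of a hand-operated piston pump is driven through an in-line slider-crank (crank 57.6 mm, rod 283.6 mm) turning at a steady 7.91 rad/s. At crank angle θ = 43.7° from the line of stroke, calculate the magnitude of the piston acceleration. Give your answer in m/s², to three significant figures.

2.65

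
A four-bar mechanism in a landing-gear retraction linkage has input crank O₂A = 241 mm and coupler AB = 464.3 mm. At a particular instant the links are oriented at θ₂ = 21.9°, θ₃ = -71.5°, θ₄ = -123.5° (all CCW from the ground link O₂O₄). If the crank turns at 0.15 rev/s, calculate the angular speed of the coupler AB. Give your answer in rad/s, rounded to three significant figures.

0.353

ω₂ = 0.9425 rad/s (from 0.15 rev/s).
Differentiating the loop-closure r₂e^{iθ₂}+r₃e^{iθ₃}=r₁+r₄e^{iθ₄} gives r₂ω₂e^{iθ₂}+r₃ω₃e^{iθ₃}=r₄ω₄e^{iθ₄}.
Eliminating the other unknown: ω₃ = r₂ω₂ sin(θ₄−θ₂) / [r₃ sin(θ₃−θ₄)].
Numerator sine = -0.56784; denominator sine = +0.78801.
Result = 0.241·0.9425·(-0.56784) / (0.4643·(+0.78801)) = -0.35252 rad/s; magnitude 0.35252 rad/s.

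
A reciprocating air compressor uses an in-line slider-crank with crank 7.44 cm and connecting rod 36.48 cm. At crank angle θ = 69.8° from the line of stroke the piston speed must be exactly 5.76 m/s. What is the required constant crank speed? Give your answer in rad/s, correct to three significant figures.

For an in-line slider-crank, |v_piston| = rω|sinθ|·[1 + r cosθ/√(L² − r² sin²θ)].
With r = 0.0744 m, L = 0.3648 m, θ = 69.8°: the bracketed kinematic factor |dx/dθ| = 0.074834 m.
ω = v/|dx/dθ| = 5.76/0.074834 = 76.971 rad/s.

77.0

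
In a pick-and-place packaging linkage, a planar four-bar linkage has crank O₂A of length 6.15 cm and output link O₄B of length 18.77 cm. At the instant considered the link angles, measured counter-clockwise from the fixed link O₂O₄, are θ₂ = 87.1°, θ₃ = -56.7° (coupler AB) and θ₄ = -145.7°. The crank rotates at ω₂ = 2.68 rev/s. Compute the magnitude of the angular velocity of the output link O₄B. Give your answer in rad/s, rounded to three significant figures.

ω₂ = 16.84 rad/s (from 2.68 rev/s).
Differentiating the loop-closure r₂e^{iθ₂}+r₃e^{iθ₃}=r₁+r₄e^{iθ₄} gives r₂ω₂e^{iθ₂}+r₃ω₃e^{iθ₃}=r₄ω₄e^{iθ₄}.
Eliminating the other unknown: ω₄ = r₂ω₂ sin(θ₂−θ₃) / [r₄ sin(θ₄−θ₃)].
Numerator sine = +0.59061; denominator sine = -0.99985.
Result = 0.0615·16.84·(+0.59061) / (0.1877·(-0.99985)) = -3.259 rad/s; magnitude 3.259 rad/s.

3.26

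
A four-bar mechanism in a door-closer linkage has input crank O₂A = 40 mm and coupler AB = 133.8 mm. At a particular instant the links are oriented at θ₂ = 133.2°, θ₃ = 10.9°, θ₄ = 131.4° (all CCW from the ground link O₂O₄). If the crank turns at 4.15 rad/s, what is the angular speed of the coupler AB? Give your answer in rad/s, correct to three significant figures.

0.0452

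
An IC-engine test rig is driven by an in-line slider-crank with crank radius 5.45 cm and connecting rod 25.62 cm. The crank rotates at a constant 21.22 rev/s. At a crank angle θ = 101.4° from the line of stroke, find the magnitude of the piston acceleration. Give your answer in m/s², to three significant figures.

ω = 2π·21.2 = 133.3 rad/s
x(θ) = r cosθ + √(L² − r² sin²θ); with ω constant, a = ω²·d²x/dθ².
d²x/dθ² = −r cosθ − r²(cos2θ)/√u − r⁴ sin²2θ/(4u^{3/2}),  u = L² − r² sin²θ = 0.0627842 m².
Substituting r = 0.0545 m, L = 0.2562 m, θ = 101.4°: d²x/dθ² = +0.021679 m.
a = ω²·d²x/dθ² = (133.3)²·(+0.021679) = +385.38 m/s²;  |a| = 385.38 m/s².

385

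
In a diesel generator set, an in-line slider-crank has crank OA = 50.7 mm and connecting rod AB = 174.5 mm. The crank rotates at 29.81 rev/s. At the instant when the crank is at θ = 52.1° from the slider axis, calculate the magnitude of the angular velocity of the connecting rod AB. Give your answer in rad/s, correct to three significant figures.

ω = 187.3 rad/s (converted from 29.81 rev/s).
The rod makes angle φ with the slider axis where L sinφ = r sinθ; differentiating, L cosφ·φ̇ = r ω cosθ.
L cosφ = √(L² − r² sin²θ) = 0.16985 m.
|ω_rod| = r ω |cosθ| / √(L² − r² sin²θ) = 0.0507·187.3·0.61429/0.16985 = 34.344 rad/s.

34.3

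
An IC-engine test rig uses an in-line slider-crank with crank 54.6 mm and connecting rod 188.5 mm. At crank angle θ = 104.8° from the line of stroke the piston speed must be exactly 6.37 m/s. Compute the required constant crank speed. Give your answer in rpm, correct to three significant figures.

1250

For an in-line slider-crank, |v_piston| = rω|sinθ|·[1 + r cosθ/√(L² − r² sin²θ)].
With r = 0.0546 m, L = 0.1885 m, θ = 104.8°: the bracketed kinematic factor |dx/dθ| = 0.04872 m.
ω = v/|dx/dθ| = 6.37/0.04872 = 130.75 rad/s.
N = 60ω/(2π) = 1248.5 rpm.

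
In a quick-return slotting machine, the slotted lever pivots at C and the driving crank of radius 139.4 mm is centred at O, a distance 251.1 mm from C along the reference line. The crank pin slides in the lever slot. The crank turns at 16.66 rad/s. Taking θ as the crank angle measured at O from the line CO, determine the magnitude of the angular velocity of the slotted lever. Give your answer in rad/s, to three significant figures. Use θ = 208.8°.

ω = 16.66 rad/s
Crank pin A relative to C: A = (d + r cosθ, r sinθ); lever angle φ = atan2(r sinθ, d + r cosθ).
Differentiating tanφ: φ̇ = rω(d cosθ + r)/(d² + r² + 2dr cosθ).
d² + r² + 2dr cosθ = |CA|² = 0.0211362 m²;  d cosθ + r = -0.080641 m.
|ω_lever| = |0.1394·16.66·-0.080641| / 0.0211362 = 8.8606 rad/s.

8.86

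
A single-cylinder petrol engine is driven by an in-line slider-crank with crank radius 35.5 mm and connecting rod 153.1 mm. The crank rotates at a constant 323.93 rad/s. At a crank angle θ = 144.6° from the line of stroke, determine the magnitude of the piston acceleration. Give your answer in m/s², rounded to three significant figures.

2740

ω = 323.9 rad/s
x(θ) = r cosθ + √(L² − r² sin²θ); with ω constant, a = ω²·d²x/dθ².
d²x/dθ² = −r cosθ − r²(cos2θ)/√u − r⁴ sin²2θ/(4u^{3/2}),  u = L² − r² sin²θ = 0.0230167 m².
Substituting r = 0.0355 m, L = 0.1531 m, θ = 144.6°: d²x/dθ² = +0.026104 m.
a = ω²·d²x/dθ² = (323.9)²·(+0.026104) = +2739.1 m/s²;  |a| = 2739.1 m/s².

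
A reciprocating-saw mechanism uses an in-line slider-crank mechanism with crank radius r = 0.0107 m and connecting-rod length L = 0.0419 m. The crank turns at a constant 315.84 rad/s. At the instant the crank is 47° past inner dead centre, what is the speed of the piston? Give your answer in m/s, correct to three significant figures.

ω = 315.8 rad/s
For an in-line slider-crank, x = r cosθ + √(L² − r² sin²θ), so v = −rω sinθ·[1 + r cosθ/√(L² − r² sin²θ)].
With r = 0.0107 m, L = 0.0419 m, θ = 47°: √(L² − r² sin²θ) = 0.041163 m.
v = −0.0107·315.8·0.73135·[1 + 0.0107·0.68200/0.041163] = -2.9098 m/s.
|v| = 2.9098 m/s.

2.91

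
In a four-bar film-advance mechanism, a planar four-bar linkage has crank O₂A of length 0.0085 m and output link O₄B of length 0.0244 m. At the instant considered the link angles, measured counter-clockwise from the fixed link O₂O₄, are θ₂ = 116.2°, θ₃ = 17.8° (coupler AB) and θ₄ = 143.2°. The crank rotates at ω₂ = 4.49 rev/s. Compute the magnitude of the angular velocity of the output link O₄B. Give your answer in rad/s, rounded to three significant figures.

11.9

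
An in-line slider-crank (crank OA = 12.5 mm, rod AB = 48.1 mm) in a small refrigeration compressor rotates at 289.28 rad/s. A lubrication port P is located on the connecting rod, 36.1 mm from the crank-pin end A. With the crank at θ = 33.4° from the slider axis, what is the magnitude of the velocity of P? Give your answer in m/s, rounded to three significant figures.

2.44

ω = 289.3 rad/s.  Crank-pin speed |V_A| = rω = 3.616 m/s, perpendicular to OA.
Rod angle: sinφ = −(r/L) sinθ ⇒ φ = -8.225°; ω_rod = −rω cosθ/√(L²−r²sin²θ) = -63.413 rad/s.
V_P = V_A + ω_rod × AP, with AP = 0.0361 m along the rod.
Components: V_Px = −rω sinθ − a·ω_rod·sinφ = -2.318 m/s;  V_Py = rω cosθ + a·ω_rod·cosφ = +0.75313 m/s.
|V_P| = √(V_Px² + V_Py²) = 2.4373 m/s.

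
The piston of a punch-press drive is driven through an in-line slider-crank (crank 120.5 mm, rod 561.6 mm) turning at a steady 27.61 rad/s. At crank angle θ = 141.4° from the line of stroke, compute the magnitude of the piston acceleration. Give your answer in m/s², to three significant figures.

67.2

ω = 27.61 rad/s
x(θ) = r cosθ + √(L² − r² sin²θ); with ω constant, a = ω²·d²x/dθ².
d²x/dθ² = −r cosθ − r²(cos2θ)/√u − r⁴ sin²2θ/(4u^{3/2}),  u = L² − r² sin²θ = 0.309743 m².
Substituting r = 0.1205 m, L = 0.5616 m, θ = 141.4°: d²x/dθ² = +0.088102 m.
a = ω²·d²x/dθ² = (27.61)²·(+0.088102) = +67.161 m/s²;  |a| = 67.161 m/s².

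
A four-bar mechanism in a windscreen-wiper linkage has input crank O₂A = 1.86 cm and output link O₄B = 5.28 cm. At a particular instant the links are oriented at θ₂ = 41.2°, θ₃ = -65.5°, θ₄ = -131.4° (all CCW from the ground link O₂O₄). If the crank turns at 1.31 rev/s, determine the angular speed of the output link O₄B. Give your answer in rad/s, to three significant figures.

ω₂ = 8.231 rad/s (from 1.31 rev/s).
Differentiating the loop-closure r₂e^{iθ₂}+r₃e^{iθ₃}=r₁+r₄e^{iθ₄} gives r₂ω₂e^{iθ₂}+r₃ω₃e^{iθ₃}=r₄ω₄e^{iθ₄}.
Eliminating the other unknown: ω₄ = r₂ω₂ sin(θ₂−θ₃) / [r₄ sin(θ₄−θ₃)].
Numerator sine = +0.95782; denominator sine = -0.91283.
Result = 0.0186·8.231·(+0.95782) / (0.0528·(-0.91283)) = -3.0424 rad/s; magnitude 3.0424 rad/s.

3.04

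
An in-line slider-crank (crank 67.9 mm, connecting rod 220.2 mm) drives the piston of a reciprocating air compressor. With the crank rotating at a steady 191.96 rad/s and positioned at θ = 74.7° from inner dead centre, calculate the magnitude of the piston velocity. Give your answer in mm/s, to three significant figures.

13600

ω = 192 rad/s
For an in-line slider-crank, x = r cosθ + √(L² − r² sin²θ), so v = −rω sinθ·[1 + r cosθ/√(L² − r² sin²θ)].
With r = 0.0679 m, L = 0.2202 m, θ = 74.7°: √(L² − r² sin²θ) = 0.21023 m.
v = −0.0679·192·0.96456·[1 + 0.0679·0.26387/0.21023] = -13.644 m/s.
|v| = 13.644 m/s = 13644 mm/s.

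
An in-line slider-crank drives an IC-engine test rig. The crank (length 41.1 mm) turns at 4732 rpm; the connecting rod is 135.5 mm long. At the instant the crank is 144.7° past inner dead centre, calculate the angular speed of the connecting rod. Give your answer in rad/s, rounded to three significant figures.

125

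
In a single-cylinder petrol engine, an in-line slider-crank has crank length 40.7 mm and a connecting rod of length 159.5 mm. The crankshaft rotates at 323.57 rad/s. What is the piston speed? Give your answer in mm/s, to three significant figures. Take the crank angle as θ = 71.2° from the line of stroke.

13500

ω = 323.6 rad/s
For an in-line slider-crank, x = r cosθ + √(L² − r² sin²θ), so v = −rω sinθ·[1 + r cosθ/√(L² − r² sin²θ)].
With r = 0.0407 m, L = 0.1595 m, θ = 71.2°: √(L² − r² sin²θ) = 0.15478 m.
v = −0.0407·323.6·0.94665·[1 + 0.0407·0.32227/0.15478] = -13.523 m/s.
|v| = 13.523 m/s = 13523 mm/s.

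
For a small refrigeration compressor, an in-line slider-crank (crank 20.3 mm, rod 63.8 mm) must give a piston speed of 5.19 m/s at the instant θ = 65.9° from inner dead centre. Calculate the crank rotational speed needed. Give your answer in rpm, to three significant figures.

For an in-line slider-crank, |v_piston| = rω|sinθ|·[1 + r cosθ/√(L² − r² sin²θ)].
With r = 0.0203 m, L = 0.0638 m, θ = 65.9°: the bracketed kinematic factor |dx/dθ| = 0.021047 m.
ω = v/|dx/dθ| = 5.19/0.021047 = 246.6 rad/s.
N = 60ω/(2π) = 2354.8 rpm.

2350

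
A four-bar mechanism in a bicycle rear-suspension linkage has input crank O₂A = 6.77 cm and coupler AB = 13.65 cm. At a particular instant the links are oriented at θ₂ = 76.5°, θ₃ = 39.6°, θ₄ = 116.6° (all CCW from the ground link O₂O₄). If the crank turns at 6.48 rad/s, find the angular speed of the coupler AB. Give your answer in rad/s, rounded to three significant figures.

2.12

ω₂ = 6.48 rad/s
Differentiating the loop-closure r₂e^{iθ₂}+r₃e^{iθ₃}=r₁+r₄e^{iθ₄} gives r₂ω₂e^{iθ₂}+r₃ω₃e^{iθ₃}=r₄ω₄e^{iθ₄}.
Eliminating the other unknown: ω₃ = r₂ω₂ sin(θ₄−θ₂) / [r₃ sin(θ₃−θ₄)].
Numerator sine = +0.64412; denominator sine = -0.97437.
Result = 0.0677·6.48·(+0.64412) / (0.1365·(-0.97437)) = -2.1246 rad/s; magnitude 2.1246 rad/s.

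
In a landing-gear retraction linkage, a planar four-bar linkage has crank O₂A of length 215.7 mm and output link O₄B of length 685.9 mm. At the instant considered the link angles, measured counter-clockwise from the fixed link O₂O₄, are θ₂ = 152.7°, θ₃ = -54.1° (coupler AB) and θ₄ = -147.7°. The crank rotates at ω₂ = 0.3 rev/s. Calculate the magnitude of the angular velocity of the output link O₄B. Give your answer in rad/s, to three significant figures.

0.268

ω₂ = 1.885 rad/s (from 0.3 rev/s).
Differentiating the loop-closure r₂e^{iθ₂}+r₃e^{iθ₃}=r₁+r₄e^{iθ₄} gives r₂ω₂e^{iθ₂}+r₃ω₃e^{iθ₃}=r₄ω₄e^{iθ₄}.
Eliminating the other unknown: ω₄ = r₂ω₂ sin(θ₂−θ₃) / [r₄ sin(θ₄−θ₃)].
Numerator sine = -0.45088; denominator sine = -0.99803.
Result = 0.2157·1.885·(-0.45088) / (0.6859·(-0.99803)) = +0.2678 rad/s; magnitude 0.2678 rad/s.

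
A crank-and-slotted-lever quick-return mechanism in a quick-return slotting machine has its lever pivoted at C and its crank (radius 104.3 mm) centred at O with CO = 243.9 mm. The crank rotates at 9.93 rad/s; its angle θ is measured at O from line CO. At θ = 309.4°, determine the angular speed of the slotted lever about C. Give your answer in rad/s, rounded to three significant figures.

2.61

ω = 9.93 rad/s
Crank pin A relative to C: A = (d + r cosθ, r sinθ); lever angle φ = atan2(r sinθ, d + r cosθ).
Differentiating tanφ: φ̇ = rω(d cosθ + r)/(d² + r² + 2dr cosθ).
d² + r² + 2dr cosθ = |CA|² = 0.102659 m²;  d cosθ + r = +0.25911 m.
|ω_lever| = |0.1043·9.93·+0.25911| / 0.102659 = 2.6141 rad/s.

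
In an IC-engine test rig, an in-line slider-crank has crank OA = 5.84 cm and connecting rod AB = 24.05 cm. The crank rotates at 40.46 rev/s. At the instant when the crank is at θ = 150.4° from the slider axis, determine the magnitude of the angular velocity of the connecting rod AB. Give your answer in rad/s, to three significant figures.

ω = 254.2 rad/s (converted from 40.46 rev/s).
The rod makes angle φ with the slider axis where L sinφ = r sinθ; differentiating, L cosφ·φ̇ = r ω cosθ.
L cosφ = √(L² − r² sin²θ) = 0.23876 m.
|ω_rod| = r ω |cosθ| / √(L² − r² sin²θ) = 0.0584·254.2·0.86949/0.23876 = 54.065 rad/s.

54.1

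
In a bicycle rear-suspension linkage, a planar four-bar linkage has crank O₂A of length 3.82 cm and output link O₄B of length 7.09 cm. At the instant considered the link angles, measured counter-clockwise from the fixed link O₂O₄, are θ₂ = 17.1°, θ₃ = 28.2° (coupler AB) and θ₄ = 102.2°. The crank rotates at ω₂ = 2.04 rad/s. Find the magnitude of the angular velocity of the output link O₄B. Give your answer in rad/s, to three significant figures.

ω₂ = 2.04 rad/s
Differentiating the loop-closure r₂e^{iθ₂}+r₃e^{iθ₃}=r₁+r₄e^{iθ₄} gives r₂ω₂e^{iθ₂}+r₃ω₃e^{iθ₃}=r₄ω₄e^{iθ₄}.
Eliminating the other unknown: ω₄ = r₂ω₂ sin(θ₂−θ₃) / [r₄ sin(θ₄−θ₃)].
Numerator sine = -0.19252; denominator sine = +0.96126.
Result = 0.0382·2.04·(-0.19252) / (0.0709·(+0.96126)) = -0.22013 rad/s; magnitude 0.22013 rad/s.

0.220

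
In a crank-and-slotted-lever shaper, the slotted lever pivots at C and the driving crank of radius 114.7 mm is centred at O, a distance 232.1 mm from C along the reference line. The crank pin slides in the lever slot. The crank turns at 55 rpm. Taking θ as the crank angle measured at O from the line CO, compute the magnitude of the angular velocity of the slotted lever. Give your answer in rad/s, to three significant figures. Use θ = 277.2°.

ω = 5.76 rad/s (from 55 rpm).
Crank pin A relative to C: A = (d + r cosθ, r sinθ); lever angle φ = atan2(r sinθ, d + r cosθ).
Differentiating tanφ: φ̇ = rω(d cosθ + r)/(d² + r² + 2dr cosθ).
d² + r² + 2dr cosθ = |CA|² = 0.0736997 m²;  d cosθ + r = +0.14379 m.
|ω_lever| = |0.1147·5.76·+0.14379| / 0.0736997 = 1.2889 rad/s.

1.29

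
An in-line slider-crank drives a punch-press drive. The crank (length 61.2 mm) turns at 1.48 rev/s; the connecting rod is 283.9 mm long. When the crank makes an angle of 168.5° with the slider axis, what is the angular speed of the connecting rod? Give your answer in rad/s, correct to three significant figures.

ω = 9.299 rad/s (converted from 1.48 rev/s).
The rod makes angle φ with the slider axis where L sinφ = r sinθ; differentiating, L cosφ·φ̇ = r ω cosθ.
L cosφ = √(L² − r² sin²θ) = 0.28364 m.
|ω_rod| = r ω |cosθ| / √(L² − r² sin²θ) = 0.0612·9.299·0.97992/0.28364 = 1.9662 rad/s.

1.97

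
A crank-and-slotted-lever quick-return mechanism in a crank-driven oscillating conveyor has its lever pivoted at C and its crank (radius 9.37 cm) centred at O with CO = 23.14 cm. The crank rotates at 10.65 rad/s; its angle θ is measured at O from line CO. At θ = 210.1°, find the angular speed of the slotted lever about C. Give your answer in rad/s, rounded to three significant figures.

4.28

ω = 10.65 rad/s
Crank pin A relative to C: A = (d + r cosθ, r sinθ); lever angle φ = atan2(r sinθ, d + r cosθ).
Differentiating tanφ: φ̇ = rω(d cosθ + r)/(d² + r² + 2dr cosθ).
d² + r² + 2dr cosθ = |CA|² = 0.0248089 m²;  d cosθ + r = -0.1065 m.
|ω_lever| = |0.0937·10.65·-0.1065| / 0.0248089 = 4.2837 rad/s.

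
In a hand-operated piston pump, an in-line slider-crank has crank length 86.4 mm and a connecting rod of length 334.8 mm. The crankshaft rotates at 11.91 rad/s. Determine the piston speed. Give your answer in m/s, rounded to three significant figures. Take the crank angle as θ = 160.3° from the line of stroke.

0.262

ω = 11.91 rad/s
For an in-line slider-crank, x = r cosθ + √(L² − r² sin²θ), so v = −rω sinθ·[1 + r cosθ/√(L² − r² sin²θ)].
With r = 0.0864 m, L = 0.3348 m, θ = 160.3°: √(L² − r² sin²θ) = 0.33353 m.
v = −0.0864·11.91·0.33710·[1 + 0.0864·-0.94147/0.33353] = -0.26228 m/s.
|v| = 0.26228 m/s.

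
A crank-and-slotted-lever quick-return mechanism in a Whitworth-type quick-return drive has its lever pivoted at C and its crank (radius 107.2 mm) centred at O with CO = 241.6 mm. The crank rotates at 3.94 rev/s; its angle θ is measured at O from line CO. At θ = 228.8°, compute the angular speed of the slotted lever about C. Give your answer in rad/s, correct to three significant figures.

3.86

ω = 24.76 rad/s (from 3.94 rev/s).
Crank pin A relative to C: A = (d + r cosθ, r sinθ); lever angle φ = atan2(r sinθ, d + r cosθ).
Differentiating tanφ: φ̇ = rω(d cosθ + r)/(d² + r² + 2dr cosθ).
d² + r² + 2dr cosθ = |CA|² = 0.0357429 m²;  d cosθ + r = -0.051939 m.
|ω_lever| = |0.1072·24.76·-0.051939| / 0.0357429 = 3.8564 rad/s.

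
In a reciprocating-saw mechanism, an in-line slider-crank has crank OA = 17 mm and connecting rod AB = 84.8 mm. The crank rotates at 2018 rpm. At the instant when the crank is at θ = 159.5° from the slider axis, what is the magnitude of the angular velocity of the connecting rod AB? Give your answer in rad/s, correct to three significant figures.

39.8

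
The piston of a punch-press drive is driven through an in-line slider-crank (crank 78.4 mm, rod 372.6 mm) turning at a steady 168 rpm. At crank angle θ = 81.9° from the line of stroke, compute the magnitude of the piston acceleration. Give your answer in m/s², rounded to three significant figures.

ω = 2π·168/60 = 17.59 rad/s
x(θ) = r cosθ + √(L² − r² sin²θ); with ω constant, a = ω²·d²x/dθ².
d²x/dθ² = −r cosθ − r²(cos2θ)/√u − r⁴ sin²2θ/(4u^{3/2}),  u = L² − r² sin²θ = 0.132806 m².
Substituting r = 0.0784 m, L = 0.3726 m, θ = 81.9°: d²x/dθ² = +0.0051349 m.
a = ω²·d²x/dθ² = (17.59)²·(+0.0051349) = +1.5893 m/s²;  |a| = 1.5893 m/s².

1.59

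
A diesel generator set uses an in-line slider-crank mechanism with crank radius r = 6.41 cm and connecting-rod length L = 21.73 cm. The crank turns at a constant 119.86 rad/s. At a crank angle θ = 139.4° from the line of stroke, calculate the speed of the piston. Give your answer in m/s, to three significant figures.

3.86

ω = 119.9 rad/s
For an in-line slider-crank, x = r cosθ + √(L² − r² sin²θ), so v = −rω sinθ·[1 + r cosθ/√(L² − r² sin²θ)].
With r = 0.0641 m, L = 0.2173 m, θ = 139.4°: √(L² − r² sin²θ) = 0.21326 m.
v = −0.0641·119.9·0.65077·[1 + 0.0641·-0.75927/0.21326] = -3.8588 m/s.
|v| = 3.8588 m/s.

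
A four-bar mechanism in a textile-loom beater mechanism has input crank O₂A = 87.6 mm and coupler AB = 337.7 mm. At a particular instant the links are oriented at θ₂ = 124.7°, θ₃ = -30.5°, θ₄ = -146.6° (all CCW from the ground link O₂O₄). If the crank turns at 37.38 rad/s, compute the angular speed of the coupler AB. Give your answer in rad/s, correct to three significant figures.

10.8

ω₂ = 37.38 rad/s
Differentiating the loop-closure r₂e^{iθ₂}+r₃e^{iθ₃}=r₁+r₄e^{iθ₄} gives r₂ω₂e^{iθ₂}+r₃ω₃e^{iθ₃}=r₄ω₄e^{iθ₄}.
Eliminating the other unknown: ω₃ = r₂ω₂ sin(θ₄−θ₂) / [r₃ sin(θ₃−θ₄)].
Numerator sine = +0.99974; denominator sine = +0.89803.
Result = 0.0876·37.38·(+0.99974) / (0.3377·(+0.89803)) = +10.795 rad/s; magnitude 10.795 rad/s.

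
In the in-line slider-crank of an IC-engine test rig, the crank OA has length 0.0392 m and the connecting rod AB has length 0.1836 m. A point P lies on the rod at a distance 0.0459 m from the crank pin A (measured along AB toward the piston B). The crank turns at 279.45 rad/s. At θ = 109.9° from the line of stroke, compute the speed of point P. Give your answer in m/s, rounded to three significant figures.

10.5

ω = 279.4 rad/s.  Crank-pin speed |V_A| = rω = 10.954 m/s, perpendicular to OA.
Rod angle: sinφ = −(r/L) sinθ ⇒ φ = -11.581°; ω_rod = −rω cosθ/√(L²−r²sin²θ) = +20.731 rad/s.
V_P = V_A + ω_rod × AP, with AP = 0.0459 m along the rod.
Components: V_Px = −rω sinθ − a·ω_rod·sinφ = -10.109 m/s;  V_Py = rω cosθ + a·ω_rod·cosφ = -2.7965 m/s.
|V_P| = √(V_Px² + V_Py²) = 10.489 m/s.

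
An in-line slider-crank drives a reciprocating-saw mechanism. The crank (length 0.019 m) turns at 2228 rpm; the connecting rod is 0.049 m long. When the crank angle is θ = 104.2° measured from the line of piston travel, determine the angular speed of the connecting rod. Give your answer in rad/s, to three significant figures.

23.9

ω = 233.3 rad/s (converted from 2228 rpm).
The rod makes angle φ with the slider axis where L sinφ = r sinθ; differentiating, L cosφ·φ̇ = r ω cosθ.
L cosφ = √(L² − r² sin²θ) = 0.045406 m.
|ω_rod| = r ω |cosθ| / √(L² − r² sin²θ) = 0.019·233.3·0.24531/0.045406 = 23.949 rad/s.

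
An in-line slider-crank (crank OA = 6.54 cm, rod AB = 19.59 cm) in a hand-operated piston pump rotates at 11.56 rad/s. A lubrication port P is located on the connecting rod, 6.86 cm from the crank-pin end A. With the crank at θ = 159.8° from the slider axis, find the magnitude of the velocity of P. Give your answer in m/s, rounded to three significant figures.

0.516

ω = 11.56 rad/s.  Crank-pin speed |V_A| = rω = 0.75602 m/s, perpendicular to OA.
Rod angle: sinφ = −(r/L) sinθ ⇒ φ = -6.620°; ω_rod = −rω cosθ/√(L²−r²sin²θ) = +3.6462 rad/s.
V_P = V_A + ω_rod × AP, with AP = 0.0686 m along the rod.
Components: V_Px = −rω sinθ − a·ω_rod·sinφ = -0.23222 m/s;  V_Py = rω cosθ + a·ω_rod·cosφ = -0.46106 m/s.
|V_P| = √(V_Px² + V_Py²) = 0.51624 m/s.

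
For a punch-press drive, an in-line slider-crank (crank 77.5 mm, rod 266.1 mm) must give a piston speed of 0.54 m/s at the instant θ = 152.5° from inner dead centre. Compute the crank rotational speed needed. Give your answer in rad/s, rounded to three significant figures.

For an in-line slider-crank, |v_piston| = rω|sinθ|·[1 + r cosθ/√(L² − r² sin²θ)].
With r = 0.0775 m, L = 0.2661 m, θ = 152.5°: the bracketed kinematic factor |dx/dθ| = 0.026456 m.
ω = v/|dx/dθ| = 0.54/0.026456 = 20.411 rad/s.

20.4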